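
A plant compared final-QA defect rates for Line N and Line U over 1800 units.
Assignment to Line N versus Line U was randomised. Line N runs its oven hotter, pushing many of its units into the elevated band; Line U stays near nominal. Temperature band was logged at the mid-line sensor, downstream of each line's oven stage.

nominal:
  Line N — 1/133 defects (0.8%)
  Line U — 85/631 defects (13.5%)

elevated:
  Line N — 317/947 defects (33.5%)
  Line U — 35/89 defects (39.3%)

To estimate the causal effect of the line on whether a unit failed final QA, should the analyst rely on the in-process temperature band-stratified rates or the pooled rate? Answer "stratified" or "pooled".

pooled

The stratified and pooled comparisons disagree (Line N wins within each in-process temperature band; Line U wins overall), so the answer turns on the causal role of in-process temperature band.
In-process temperature band lies on the pathway line → in-process temperature band → outcome, so adjusting for it blocks the indirect effect. For the total causal effect of line, use the unadjusted pooled rates.
Pooled: Line N 29.4% vs Line U 16.7%; Line U is lower overall.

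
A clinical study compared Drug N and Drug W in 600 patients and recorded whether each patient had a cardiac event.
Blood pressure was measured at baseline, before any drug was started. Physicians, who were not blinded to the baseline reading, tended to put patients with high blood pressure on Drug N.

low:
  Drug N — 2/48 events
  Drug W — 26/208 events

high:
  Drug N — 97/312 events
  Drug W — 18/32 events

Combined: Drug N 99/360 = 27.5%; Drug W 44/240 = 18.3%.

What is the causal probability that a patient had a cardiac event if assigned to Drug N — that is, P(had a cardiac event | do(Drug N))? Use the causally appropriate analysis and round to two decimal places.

0.20

The blood pressure-specific comparison favours Drug N throughout, but the pooled figures favour Drug W. The question is whether to condition on blood pressure.
Blood pressure is set before the drug has any effect — it is not caused by the drug — and it independently drives the outcome. That makes it a confounder, so the causal comparison is within blood pressure levels.
Standardising Drug N to the population blood pressure mix: 0.427·2/48 + 0.573·97/312 = 0.196.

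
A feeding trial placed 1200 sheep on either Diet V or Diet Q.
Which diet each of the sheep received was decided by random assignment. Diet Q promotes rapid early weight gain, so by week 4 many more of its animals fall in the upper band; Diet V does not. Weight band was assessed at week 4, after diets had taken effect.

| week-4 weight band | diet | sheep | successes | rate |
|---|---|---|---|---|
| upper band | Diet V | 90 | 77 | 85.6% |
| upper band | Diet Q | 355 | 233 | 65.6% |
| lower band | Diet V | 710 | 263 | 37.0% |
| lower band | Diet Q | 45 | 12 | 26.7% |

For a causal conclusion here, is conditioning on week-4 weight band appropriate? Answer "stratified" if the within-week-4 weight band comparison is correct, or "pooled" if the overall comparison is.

Week-4 weight band lies on the pathway diet → week-4 weight band → outcome, so adjusting for it blocks the indirect effect. For the total causal effect of diet, use the unadjusted pooled rates.
Pooled: Diet V 42.5% vs Diet Q 61.3%; Diet Q is higher overall.

pooled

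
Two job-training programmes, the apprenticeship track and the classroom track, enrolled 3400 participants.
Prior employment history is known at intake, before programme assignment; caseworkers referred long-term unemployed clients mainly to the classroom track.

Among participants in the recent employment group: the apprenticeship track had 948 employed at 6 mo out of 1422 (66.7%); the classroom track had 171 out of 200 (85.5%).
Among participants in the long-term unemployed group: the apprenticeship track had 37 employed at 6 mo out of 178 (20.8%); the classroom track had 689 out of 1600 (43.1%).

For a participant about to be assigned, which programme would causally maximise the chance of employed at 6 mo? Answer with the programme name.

Within every prior employment history level the classroom track has the higher rate, yet pooled the apprenticeship track does — Simpson's reversal.
Prior employment history is set before the programme has any effect — it is not caused by the programme — and it independently drives the outcome. That makes it a confounder, so the causal comparison is within prior employment history levels.
Within each level — recent employment: 66.7% vs 85.5%; long-term unemployed: 20.8% vs 43.1% — the classroom track is higher every time.

the classroom track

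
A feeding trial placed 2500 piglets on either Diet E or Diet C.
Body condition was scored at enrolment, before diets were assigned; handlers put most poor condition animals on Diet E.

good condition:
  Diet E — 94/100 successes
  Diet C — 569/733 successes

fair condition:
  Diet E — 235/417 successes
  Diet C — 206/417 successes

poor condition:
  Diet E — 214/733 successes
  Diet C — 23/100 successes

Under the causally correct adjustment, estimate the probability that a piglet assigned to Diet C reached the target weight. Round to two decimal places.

0.50

Starting body condition is set before the diet has any effect — it is not caused by the diet — and it independently drives the outcome. That makes it a confounder, so the causal comparison is within starting body condition levels.
Standardising Diet C to the population starting body condition mix: 0.333·569/733 + 0.334·206/417 + 0.333·23/100 = 0.500.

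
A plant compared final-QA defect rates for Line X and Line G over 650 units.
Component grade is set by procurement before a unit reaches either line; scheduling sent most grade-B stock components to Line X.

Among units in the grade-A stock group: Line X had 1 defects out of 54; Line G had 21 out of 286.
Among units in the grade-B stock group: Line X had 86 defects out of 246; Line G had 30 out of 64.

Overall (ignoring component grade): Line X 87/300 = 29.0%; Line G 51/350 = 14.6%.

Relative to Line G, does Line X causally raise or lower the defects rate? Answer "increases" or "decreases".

Component grade satisfies the back-door criterion: it is not a descendant of the line, and it blocks the spurious path from line to outcome. Adjusting for it (i.e., using the within-component grade rates) gives the causal effect.
Within each level — grade-A stock: 1.9% vs 7.3%; grade-B stock: 35.0% vs 46.9% — Line X is lower every time.

decreases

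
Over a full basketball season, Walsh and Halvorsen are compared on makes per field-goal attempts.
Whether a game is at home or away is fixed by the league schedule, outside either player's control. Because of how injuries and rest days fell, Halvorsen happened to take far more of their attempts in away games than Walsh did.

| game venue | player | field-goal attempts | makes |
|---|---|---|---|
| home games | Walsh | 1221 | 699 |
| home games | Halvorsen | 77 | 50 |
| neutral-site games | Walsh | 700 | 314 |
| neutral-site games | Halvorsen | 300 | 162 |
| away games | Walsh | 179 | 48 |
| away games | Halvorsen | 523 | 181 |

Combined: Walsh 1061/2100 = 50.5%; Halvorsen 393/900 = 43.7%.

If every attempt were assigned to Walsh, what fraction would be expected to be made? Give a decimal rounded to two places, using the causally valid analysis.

Here game venue is a common cause — it drives both which player a case falls under and the outcome. The crude comparison mixes populations; the stratum-specific rates are the causally relevant ones.
Standardising Walsh to the population game venue mix: 0.433·699/1221 + 0.333·314/700 + 0.234·48/179 = 0.460.

0.46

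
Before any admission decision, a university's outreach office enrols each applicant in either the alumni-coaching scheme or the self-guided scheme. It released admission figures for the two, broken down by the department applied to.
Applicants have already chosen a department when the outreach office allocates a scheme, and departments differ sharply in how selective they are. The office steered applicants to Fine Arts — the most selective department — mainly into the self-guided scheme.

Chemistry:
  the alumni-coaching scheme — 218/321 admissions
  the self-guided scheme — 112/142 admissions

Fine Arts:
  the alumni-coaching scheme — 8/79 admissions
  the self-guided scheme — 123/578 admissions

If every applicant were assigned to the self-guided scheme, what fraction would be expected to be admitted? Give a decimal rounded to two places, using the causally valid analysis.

0.45

Nothing the outreach scheme does changes department; the imbalance is an allocation artefact. With department also predicting the outcome, the pooled figure is confounded, and the within-stratum comparison is the causal one.
Standardising the self-guided scheme to the population department mix: 0.413·112/142 + 0.587·123/578 = 0.451.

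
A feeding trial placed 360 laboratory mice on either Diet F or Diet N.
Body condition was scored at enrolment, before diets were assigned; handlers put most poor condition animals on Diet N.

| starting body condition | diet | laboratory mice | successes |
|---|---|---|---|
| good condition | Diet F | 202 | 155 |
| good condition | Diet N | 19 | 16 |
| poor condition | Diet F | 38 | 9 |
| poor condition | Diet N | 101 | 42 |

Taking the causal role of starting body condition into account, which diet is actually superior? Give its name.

Diet N

The stratified and pooled comparisons disagree (Diet N wins within each starting body condition; Diet F wins overall), so the answer turns on the causal role of starting body condition.
Starting body condition satisfies the back-door criterion: it is not a descendant of the diet, and it blocks the spurious path from diet to outcome. Adjusting for it (i.e., using the within-starting body condition rates) gives the causal effect.
Within each level — good condition: 76.7% vs 84.2%; poor condition: 23.7% vs 41.6% — Diet N is higher every time.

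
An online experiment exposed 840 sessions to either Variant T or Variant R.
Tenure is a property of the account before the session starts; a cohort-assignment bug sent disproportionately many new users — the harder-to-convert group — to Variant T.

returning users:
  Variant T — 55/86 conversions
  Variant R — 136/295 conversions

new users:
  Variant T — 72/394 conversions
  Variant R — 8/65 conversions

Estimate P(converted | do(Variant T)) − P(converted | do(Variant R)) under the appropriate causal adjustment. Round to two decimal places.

The user tenure-specific comparison favours Variant T throughout, but the pooled figures favour Variant R. The question is whether to condition on user tenure.
Here user tenure is a common cause — it drives both which variant a case falls under and the outcome. The crude comparison mixes populations; the stratum-specific rates are the causally relevant ones.
Adjusting over the population distribution of user tenure: 0.454·(0.640−0.461) + 0.546·(0.183−0.123) = +0.114.

+0.11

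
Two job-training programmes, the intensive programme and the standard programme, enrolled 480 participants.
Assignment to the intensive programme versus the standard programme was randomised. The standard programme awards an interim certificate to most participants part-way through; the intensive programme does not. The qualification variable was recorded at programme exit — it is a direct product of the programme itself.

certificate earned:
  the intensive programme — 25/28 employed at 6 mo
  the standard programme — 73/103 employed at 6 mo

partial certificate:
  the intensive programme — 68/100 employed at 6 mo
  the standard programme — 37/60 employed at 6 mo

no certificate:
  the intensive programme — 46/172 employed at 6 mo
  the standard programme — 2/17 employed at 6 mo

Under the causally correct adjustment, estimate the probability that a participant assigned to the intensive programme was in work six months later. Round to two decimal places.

Qualification attained during the programme is downstream of the programme. One should not condition on a consequence of treatment, so the overall rates are the right comparison.
So P(outcome | do(the intensive programme)) is just the pooled rate for the intensive programme: 139/300 = 0.463.

0.46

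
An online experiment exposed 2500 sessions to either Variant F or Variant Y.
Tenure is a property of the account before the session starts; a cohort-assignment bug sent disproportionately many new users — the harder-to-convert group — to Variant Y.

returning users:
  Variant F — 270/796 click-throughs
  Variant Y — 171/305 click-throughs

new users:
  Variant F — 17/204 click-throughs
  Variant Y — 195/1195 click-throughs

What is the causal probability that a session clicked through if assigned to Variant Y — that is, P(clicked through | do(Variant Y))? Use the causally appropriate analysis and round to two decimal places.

0.34

Here user tenure is a common cause — it drives both which variant a case falls under and the outcome. The crude comparison mixes populations; the stratum-specific rates are the causally relevant ones.
Standardising Variant Y to the population user tenure mix: 0.440·171/305 + 0.560·195/1195 = 0.338.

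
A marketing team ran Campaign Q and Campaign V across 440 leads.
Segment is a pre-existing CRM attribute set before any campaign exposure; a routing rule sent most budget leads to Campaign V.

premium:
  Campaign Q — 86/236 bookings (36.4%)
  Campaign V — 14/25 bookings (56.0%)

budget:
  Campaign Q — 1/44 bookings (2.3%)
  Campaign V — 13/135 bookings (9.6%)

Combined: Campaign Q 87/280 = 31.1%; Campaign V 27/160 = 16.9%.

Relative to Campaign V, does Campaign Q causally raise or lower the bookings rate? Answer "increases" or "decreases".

decreases

Nothing the campaign does changes customer segment; the imbalance is an allocation artefact. With customer segment also predicting the outcome, the pooled figure is confounded, and the within-stratum comparison is the causal one.
Within each level — premium: 36.4% vs 56.0%; budget: 2.3% vs 9.6% — Campaign V is higher every time.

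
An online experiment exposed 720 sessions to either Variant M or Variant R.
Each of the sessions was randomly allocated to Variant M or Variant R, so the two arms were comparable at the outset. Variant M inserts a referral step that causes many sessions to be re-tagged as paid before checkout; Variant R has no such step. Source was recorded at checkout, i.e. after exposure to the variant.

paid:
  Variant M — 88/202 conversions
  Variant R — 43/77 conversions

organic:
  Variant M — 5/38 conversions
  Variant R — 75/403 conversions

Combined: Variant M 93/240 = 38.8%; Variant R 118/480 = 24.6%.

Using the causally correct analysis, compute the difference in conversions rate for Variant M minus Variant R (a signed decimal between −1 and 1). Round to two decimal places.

+0.14

Traffic source here is a post-treatment variable shaped by the variant; conditioning on it would introduce bias rather than remove it. The overall comparison is the causal one.
The causal difference is the pooled difference: 0.388 − 0.246 = +0.142.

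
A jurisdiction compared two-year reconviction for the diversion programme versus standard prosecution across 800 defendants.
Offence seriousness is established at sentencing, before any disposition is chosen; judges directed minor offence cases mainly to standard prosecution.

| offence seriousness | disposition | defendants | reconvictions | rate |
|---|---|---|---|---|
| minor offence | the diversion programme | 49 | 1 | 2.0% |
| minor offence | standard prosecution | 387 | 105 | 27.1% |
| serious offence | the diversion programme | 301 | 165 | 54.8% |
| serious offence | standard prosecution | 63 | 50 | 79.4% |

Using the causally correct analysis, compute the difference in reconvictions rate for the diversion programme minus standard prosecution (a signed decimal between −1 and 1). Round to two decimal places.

-0.25

Since offence seriousness is a pre-existing factor (not a product of the disposition) and it affects the outcome on its own, it is a confounder. The stratified rates, not the pooled rate, identify the causal effect.
Adjusting over the population distribution of offence seriousness: 0.545·(0.020−0.271) + 0.455·(0.548−0.794) = -0.248.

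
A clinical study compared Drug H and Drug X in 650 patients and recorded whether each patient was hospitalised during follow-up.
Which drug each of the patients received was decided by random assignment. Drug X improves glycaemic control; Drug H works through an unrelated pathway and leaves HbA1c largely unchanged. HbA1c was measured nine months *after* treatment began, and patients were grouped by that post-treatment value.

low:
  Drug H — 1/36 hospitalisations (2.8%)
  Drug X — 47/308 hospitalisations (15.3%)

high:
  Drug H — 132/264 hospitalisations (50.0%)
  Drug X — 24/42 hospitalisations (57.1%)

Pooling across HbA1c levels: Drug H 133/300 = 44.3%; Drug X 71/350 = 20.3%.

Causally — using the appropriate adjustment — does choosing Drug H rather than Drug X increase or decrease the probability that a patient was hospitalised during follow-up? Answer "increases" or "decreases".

HbA1c is recorded after the drug and is itself shifted by it — it sits on the causal path from drug to outcome. Conditioning on a mediator would strip out part of the effect we want; the pooled comparison gives the total causal effect.
Pooled: Drug H 44.3% vs Drug X 20.3%; Drug X is lower overall.

increases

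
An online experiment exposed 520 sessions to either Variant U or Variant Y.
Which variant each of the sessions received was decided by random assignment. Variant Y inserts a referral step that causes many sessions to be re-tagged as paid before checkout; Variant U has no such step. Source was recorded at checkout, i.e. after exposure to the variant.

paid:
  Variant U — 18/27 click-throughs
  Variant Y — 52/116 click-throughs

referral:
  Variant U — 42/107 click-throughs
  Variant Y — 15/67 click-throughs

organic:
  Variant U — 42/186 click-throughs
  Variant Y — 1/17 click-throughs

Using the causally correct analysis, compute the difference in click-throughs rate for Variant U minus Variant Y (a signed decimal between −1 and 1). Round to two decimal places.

-0.02

Traffic source is recorded after the variant and is itself shifted by it — it sits on the causal path from variant to outcome. Conditioning on a mediator would strip out part of the effect we want; the pooled comparison gives the total causal effect.
The causal difference is the pooled difference: 0.319 − 0.340 = -0.021.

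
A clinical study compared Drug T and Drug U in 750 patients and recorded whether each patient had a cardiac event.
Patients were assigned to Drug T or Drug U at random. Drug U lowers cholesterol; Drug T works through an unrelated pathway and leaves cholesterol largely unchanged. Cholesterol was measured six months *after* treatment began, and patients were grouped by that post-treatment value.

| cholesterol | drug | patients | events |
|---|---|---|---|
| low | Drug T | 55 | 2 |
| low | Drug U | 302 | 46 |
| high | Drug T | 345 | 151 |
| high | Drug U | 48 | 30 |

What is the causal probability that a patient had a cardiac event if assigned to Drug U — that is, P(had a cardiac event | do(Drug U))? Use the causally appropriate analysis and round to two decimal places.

Stratifying would compare drugs among patients the drugs themselves sorted into cholesterol groups — a form of selection on an intermediate. The unconditioned pooled rates give the total causal effect.
So P(outcome | do(Drug U)) is just the pooled rate for Drug U: 76/350 = 0.217.

0.22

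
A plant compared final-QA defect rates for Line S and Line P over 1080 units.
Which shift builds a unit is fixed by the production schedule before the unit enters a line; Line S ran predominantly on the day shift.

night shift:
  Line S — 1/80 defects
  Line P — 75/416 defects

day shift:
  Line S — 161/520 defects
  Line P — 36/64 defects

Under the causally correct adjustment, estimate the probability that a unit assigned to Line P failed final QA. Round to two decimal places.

0.39

The imbalance in shift arose from how units were allocated, not from anything the line did; and shift independently affects the outcome. The pooled gap is confounded — condition on shift.
Standardising Line P to the population shift mix: 0.459·75/416 + 0.541·36/64 = 0.387.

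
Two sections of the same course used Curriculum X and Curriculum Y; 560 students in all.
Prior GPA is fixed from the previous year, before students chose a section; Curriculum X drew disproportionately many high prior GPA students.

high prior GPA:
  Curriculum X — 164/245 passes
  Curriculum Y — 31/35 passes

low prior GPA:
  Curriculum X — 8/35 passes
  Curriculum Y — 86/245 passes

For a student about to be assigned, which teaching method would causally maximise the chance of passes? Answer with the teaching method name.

Curriculum Y

Prior GPA band satisfies the back-door criterion: it is not a descendant of the teaching method, and it blocks the spurious path from teaching method to outcome. Adjusting for it (i.e., using the within-prior GPA band rates) gives the causal effect.
Within each level — high prior GPA: 66.9% vs 88.6%; low prior GPA: 22.9% vs 35.1% — Curriculum Y is higher every time.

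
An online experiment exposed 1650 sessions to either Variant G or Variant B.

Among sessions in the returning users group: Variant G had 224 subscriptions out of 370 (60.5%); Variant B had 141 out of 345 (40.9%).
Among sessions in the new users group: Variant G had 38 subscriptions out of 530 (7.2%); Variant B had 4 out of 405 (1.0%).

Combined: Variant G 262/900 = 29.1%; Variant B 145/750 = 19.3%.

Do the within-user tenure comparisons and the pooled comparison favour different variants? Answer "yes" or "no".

no

Within each user tenure level (returning users 60.5% vs 40.9%; new users 7.2% vs 1.0%), Variant G has the higher rate every time. Pooled: 29.1% vs 19.3% — Variant G has the higher rate overall. They agree.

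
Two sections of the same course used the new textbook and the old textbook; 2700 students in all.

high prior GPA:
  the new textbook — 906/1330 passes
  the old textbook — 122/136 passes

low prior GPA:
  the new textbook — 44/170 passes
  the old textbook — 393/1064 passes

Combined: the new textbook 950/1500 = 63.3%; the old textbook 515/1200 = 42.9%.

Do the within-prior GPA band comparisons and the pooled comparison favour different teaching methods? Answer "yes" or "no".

Within each prior GPA band level (high prior GPA 68.1% vs 89.7%; low prior GPA 25.9% vs 36.9%), the old textbook has the higher rate every time. Pooled: 63.3% vs 42.9% — the new textbook has the higher rate overall. The two comparisons disagree.

yes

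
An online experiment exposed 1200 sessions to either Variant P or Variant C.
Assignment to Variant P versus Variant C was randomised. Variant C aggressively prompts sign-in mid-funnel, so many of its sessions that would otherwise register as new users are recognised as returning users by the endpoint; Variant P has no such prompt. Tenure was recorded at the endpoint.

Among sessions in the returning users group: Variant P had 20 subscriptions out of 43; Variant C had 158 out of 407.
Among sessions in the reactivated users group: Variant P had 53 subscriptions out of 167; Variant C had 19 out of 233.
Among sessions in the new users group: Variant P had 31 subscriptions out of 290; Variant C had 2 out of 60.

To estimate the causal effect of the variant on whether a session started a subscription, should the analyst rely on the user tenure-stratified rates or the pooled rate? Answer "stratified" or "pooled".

pooled

The user tenure-specific comparison favours Variant P throughout, but the pooled figures favour Variant C. The question is whether to condition on user tenure.
User tenure here is a post-treatment variable shaped by the variant; conditioning on it would introduce bias rather than remove it. The overall comparison is the causal one.
Pooled: Variant P 20.8% vs Variant C 25.6%; Variant C is higher overall.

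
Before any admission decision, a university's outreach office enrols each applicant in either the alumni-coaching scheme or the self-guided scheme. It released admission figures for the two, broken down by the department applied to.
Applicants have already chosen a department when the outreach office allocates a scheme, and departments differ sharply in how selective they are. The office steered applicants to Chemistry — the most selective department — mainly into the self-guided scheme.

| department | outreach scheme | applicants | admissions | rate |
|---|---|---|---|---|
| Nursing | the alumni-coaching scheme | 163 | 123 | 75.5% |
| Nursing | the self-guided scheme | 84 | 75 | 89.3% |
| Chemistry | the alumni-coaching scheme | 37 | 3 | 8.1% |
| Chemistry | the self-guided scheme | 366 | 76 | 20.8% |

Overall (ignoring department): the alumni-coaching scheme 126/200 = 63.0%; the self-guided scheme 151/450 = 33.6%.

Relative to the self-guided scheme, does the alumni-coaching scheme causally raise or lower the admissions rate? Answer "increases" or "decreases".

Department is set before the outreach scheme has any effect — it is not caused by the outreach scheme — and it independently drives the outcome. That makes it a confounder, so the causal comparison is within department levels.
Within each level — Nursing: 75.5% vs 89.3%; Chemistry: 8.1% vs 20.8% — the self-guided scheme is higher every time.

decreases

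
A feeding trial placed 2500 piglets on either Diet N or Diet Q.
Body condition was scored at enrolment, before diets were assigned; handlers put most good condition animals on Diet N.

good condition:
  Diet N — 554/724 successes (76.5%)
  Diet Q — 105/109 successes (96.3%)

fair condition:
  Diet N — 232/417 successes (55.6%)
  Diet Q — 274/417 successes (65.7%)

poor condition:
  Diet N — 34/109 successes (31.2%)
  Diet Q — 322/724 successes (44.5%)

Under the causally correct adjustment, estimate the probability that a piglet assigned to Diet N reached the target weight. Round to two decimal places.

Diet Q is higher inside every starting body condition stratum but Diet N is higher in aggregate. Whether to stratify depends on how starting body condition relates to the diet.
The imbalance in starting body condition arose from how piglets were allocated, not from anything the diet did; and starting body condition independently affects the outcome. The pooled gap is confounded — condition on starting body condition.
Standardising Diet N to the population starting body condition mix: 0.333·554/724 + 0.334·232/417 + 0.333·34/109 = 0.544.

0.54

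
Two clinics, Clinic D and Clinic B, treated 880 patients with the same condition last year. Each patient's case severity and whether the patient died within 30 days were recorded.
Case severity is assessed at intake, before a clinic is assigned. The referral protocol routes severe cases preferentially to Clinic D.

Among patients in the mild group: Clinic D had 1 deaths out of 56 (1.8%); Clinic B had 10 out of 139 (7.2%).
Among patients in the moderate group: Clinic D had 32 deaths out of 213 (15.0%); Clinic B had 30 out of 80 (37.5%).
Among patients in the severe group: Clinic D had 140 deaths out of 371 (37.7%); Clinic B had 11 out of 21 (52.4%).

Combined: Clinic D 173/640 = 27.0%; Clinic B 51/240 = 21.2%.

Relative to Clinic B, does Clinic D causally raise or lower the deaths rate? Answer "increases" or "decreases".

Since case severity is a pre-existing factor (not a product of the clinic) and it affects the outcome on its own, it is a confounder. The stratified rates, not the pooled rate, identify the causal effect.
Within each level — mild: 1.8% vs 7.2%; moderate: 15.0% vs 37.5%; severe: 37.7% vs 52.4% — Clinic D is lower every time.

decreases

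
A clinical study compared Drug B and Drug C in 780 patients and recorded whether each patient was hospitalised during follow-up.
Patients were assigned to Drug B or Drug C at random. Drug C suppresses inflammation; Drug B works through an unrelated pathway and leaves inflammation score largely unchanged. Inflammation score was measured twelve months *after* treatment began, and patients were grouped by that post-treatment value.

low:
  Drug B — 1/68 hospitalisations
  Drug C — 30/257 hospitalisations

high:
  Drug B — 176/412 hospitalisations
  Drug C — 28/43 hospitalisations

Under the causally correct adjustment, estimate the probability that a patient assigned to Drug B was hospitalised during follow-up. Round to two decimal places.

0.37

Within every inflammation score level Drug B has the lower rate, yet pooled Drug C does — Simpson's reversal.
Inflammation score here is a post-treatment variable shaped by the drug; conditioning on it would introduce bias rather than remove it. The overall comparison is the causal one.
So P(outcome | do(Drug B)) is just the pooled rate for Drug B: 177/480 = 0.369.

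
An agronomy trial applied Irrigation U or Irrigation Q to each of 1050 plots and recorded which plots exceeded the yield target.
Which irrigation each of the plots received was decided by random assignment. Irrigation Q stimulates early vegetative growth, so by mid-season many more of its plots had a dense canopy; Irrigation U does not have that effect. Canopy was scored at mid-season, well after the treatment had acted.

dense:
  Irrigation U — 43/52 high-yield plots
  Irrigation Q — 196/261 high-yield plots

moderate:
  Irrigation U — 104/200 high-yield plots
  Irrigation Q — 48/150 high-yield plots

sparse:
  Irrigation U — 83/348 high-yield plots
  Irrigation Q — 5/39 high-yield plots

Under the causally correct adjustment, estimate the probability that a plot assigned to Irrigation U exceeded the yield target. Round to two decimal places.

0.38

Irrigation U is higher inside every mid-season canopy stratum but Irrigation Q is higher in aggregate. Whether to stratify depends on how mid-season canopy relates to the irrigation.
The distribution of mid-season canopy is itself part of what the irrigation does — it is an intermediate outcome. Holding it fixed would remove that part of the effect; the total effect is the pooled difference.
So P(outcome | do(Irrigation U)) is just the pooled rate for Irrigation U: 230/600 = 0.383.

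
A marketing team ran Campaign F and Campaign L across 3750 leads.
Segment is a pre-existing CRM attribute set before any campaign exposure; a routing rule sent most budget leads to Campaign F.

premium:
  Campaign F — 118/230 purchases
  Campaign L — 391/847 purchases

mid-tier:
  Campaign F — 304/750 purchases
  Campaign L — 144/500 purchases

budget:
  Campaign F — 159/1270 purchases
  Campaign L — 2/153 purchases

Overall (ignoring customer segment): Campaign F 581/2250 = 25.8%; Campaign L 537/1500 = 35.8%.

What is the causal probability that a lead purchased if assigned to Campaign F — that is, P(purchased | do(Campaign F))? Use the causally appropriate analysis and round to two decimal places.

Campaign F is higher inside every customer segment stratum but Campaign L is higher in aggregate. Whether to stratify depends on how customer segment relates to the campaign.
Nothing the campaign does changes customer segment; the imbalance is an allocation artefact. With customer segment also predicting the outcome, the pooled figure is confounded, and the within-stratum comparison is the causal one.
Standardising Campaign F to the population customer segment mix: 0.287·118/230 + 0.333·304/750 + 0.379·159/1270 = 0.330.

0.33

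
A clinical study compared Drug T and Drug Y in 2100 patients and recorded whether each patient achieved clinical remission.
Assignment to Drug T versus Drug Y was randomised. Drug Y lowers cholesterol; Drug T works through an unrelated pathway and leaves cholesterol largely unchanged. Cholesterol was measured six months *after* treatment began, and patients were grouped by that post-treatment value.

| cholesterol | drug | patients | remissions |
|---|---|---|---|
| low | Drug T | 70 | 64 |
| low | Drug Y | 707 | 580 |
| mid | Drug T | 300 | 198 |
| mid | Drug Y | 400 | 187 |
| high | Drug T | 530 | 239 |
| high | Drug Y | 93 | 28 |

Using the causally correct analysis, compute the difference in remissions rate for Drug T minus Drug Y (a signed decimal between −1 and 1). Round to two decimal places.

-0.11

The stratified and pooled comparisons disagree (Drug T wins within each cholesterol; Drug Y wins overall), so the answer turns on the causal role of cholesterol.
Cholesterol here is a post-treatment variable shaped by the drug; conditioning on it would introduce bias rather than remove it. The overall comparison is the causal one.
The causal difference is the pooled difference: 0.557 − 0.662 = -0.106.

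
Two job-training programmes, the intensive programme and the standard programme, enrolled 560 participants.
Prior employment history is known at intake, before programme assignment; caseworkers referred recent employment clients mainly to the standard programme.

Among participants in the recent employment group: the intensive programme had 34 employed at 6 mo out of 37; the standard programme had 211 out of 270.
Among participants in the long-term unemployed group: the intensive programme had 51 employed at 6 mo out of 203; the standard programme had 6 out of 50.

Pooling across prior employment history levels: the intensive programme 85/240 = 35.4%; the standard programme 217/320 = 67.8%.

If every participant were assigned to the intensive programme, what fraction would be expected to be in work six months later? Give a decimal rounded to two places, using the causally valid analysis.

Prior employment history is set before the programme has any effect — it is not caused by the programme — and it independently drives the outcome. That makes it a confounder, so the causal comparison is within prior employment history levels.
Standardising the intensive programme to the population prior employment history mix: 0.548·34/37 + 0.452·51/203 = 0.617.

0.62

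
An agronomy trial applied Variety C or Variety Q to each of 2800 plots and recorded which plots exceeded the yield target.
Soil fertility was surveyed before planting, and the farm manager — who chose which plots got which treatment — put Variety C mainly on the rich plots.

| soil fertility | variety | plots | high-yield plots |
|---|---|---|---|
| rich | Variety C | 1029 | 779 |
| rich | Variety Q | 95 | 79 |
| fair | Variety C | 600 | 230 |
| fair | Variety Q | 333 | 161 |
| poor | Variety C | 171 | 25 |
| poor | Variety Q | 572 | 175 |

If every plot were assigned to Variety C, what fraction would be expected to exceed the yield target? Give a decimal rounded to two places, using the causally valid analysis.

Soil fertility satisfies the back-door criterion: it is not a descendant of the variety, and it blocks the spurious path from variety to outcome. Adjusting for it (i.e., using the within-soil fertility rates) gives the causal effect.
Standardising Variety C to the population soil fertility mix: 0.401·779/1029 + 0.333·230/600 + 0.265·25/171 = 0.470.

0.47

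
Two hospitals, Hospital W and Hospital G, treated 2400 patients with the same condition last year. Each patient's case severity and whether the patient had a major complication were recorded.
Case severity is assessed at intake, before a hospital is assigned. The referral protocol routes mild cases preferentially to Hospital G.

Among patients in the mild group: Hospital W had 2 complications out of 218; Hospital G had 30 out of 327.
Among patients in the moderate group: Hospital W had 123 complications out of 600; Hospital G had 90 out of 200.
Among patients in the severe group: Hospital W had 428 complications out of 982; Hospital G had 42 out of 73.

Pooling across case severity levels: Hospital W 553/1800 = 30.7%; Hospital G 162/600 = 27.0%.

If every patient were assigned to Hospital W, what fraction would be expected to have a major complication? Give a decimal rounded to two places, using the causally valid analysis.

Within every case severity level Hospital W has the lower rate, yet pooled Hospital G does — Simpson's reversal.
Nothing the hospital does changes case severity; the imbalance is an allocation artefact. With case severity also predicting the outcome, the pooled figure is confounded, and the within-stratum comparison is the causal one.
Standardising Hospital W to the population case severity mix: 0.227·2/218 + 0.333·123/600 + 0.440·428/982 = 0.262.

0.26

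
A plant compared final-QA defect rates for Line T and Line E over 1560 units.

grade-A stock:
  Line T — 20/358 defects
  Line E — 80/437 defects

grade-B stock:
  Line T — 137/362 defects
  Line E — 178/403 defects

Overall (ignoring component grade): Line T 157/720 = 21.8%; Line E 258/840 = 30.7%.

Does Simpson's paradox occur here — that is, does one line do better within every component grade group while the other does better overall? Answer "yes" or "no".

no

Within each component grade level (grade-A stock 5.6% vs 18.3%; grade-B stock 37.8% vs 44.2%), Line T has the lower rate every time. Pooled: 21.8% vs 30.7% — Line T has the lower rate overall. They agree.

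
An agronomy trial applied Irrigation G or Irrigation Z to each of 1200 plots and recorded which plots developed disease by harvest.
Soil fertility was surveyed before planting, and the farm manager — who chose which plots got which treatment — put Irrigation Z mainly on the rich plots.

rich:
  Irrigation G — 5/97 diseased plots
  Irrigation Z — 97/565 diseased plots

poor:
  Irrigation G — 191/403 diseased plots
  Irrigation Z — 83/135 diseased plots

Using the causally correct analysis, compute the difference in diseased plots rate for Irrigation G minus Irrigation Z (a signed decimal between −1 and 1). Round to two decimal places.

-0.13

Within every soil fertility level Irrigation G has the lower rate, yet pooled Irrigation Z does — Simpson's reversal.
Soil fertility satisfies the back-door criterion: it is not a descendant of the irrigation, and it blocks the spurious path from irrigation to outcome. Adjusting for it (i.e., using the within-soil fertility rates) gives the causal effect.
Adjusting over the population distribution of soil fertility: 0.552·(0.052−0.172) + 0.448·(0.474−0.615) = -0.129.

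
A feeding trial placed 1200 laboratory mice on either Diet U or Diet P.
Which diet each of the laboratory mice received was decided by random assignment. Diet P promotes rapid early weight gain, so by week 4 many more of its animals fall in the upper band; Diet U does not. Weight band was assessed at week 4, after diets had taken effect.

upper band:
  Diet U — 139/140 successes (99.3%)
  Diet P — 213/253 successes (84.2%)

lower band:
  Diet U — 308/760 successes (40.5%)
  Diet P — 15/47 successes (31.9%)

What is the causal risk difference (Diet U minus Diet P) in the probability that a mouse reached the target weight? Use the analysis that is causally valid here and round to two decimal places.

-0.26

Because the diet influences week-4 weight band, week-4 weight band is a post-treatment mediator, not a confounder. Stratifying on it would bias the estimate; the causal effect is the crude pooled difference.
The causal difference is the pooled difference: 0.497 − 0.760 = -0.263.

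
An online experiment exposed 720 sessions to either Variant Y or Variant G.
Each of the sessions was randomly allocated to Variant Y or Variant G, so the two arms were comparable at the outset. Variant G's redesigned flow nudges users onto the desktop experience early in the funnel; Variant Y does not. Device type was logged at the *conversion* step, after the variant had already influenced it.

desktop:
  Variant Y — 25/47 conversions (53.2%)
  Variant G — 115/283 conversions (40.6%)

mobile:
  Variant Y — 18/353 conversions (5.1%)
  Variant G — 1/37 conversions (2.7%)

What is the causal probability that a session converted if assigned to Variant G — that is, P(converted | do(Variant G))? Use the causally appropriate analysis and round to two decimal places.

The distribution of device type is itself part of what the variant does — it is an intermediate outcome. Holding it fixed would remove that part of the effect; the total effect is the pooled difference.
So P(outcome | do(Variant G)) is just the pooled rate for Variant G: 116/320 = 0.362.

0.36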